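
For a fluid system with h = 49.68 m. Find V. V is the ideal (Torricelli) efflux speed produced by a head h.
Formula: V = \sqrt{2 g h}
V = √(2·9.81·49.68) = 31.22 m/s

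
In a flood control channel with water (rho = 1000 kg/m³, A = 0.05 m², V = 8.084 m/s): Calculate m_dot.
Formula: \dot{m} = \rho A V
m_dot = 1000·0.05·8.084 = 404.2 kg/s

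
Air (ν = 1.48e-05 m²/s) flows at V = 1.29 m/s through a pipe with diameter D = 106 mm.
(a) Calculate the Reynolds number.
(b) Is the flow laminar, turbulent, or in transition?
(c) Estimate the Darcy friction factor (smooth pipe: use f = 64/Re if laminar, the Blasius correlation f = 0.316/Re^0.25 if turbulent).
(a) Re = V·D/ν = 1.29·0.106/1.48e-05 = 9239.2
(b) Flow regime: turbulent (Re > 4000)
(c) Friction factor: f = 0.316/Re^0.25 = 0.316/9239.2^0.25 = 0.03223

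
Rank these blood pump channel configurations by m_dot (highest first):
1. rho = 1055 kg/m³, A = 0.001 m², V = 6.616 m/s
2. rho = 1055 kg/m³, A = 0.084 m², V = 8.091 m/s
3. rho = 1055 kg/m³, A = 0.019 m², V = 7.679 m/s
Case 1: m_dot = 6.98 kg/s
Case 2: m_dot = 717 kg/s
Case 3: m_dot = 153.9 kg/s
Ranking (highest first): 2, 3, 1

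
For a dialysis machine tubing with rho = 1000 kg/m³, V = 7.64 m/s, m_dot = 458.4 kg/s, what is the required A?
Formula: \dot{m} = \rho A V
Substituting knowns: 458.4 = 1000·A·7.64
Solving for A: A = 458.4/(1000·7.64) = 0.06 m²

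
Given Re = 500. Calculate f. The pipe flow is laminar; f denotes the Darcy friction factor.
Formula: f = \frac{64}{Re}
f = 64/500 = 0.128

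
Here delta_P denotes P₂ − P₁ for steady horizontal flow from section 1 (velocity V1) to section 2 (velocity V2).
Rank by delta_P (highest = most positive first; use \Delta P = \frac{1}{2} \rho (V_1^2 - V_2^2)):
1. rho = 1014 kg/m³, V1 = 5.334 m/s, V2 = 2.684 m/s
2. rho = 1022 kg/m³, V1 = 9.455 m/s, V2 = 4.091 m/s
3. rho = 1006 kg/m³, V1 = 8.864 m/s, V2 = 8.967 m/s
Case 1: delta_P = 10.77 kPa
Case 2: delta_P = 37.13 kPa
Case 3: delta_P = -0.9238 kPa
Ranking (highest first): 2, 1, 3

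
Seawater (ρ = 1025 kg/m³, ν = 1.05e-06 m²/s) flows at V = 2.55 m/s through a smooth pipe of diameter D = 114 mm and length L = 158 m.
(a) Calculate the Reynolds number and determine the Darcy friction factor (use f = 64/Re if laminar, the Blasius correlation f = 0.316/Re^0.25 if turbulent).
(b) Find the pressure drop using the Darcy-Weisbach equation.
(a) Re = V·D/ν = 2.55·0.114/1.05e-06 = 276860 → turbulent (Re > 4000); f = 0.316/Re^0.25 = 0.316/276860^0.25 = 0.013776 (Blasius is strictly valid for Re ≲ 1e5; used here as the smooth-pipe estimate the problem specifies)
(b) Darcy-Weisbach: ΔP = f·(L/D)·½ρV²/1000 = 0.013776·(158/0.114)·½·1025·2.55²/1000 = 63.63 kPa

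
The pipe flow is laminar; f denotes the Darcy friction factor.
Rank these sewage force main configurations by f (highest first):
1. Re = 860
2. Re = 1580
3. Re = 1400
Case 1: f = 0.07442
Case 2: f = 0.04051
Case 3: f = 0.04571
Ranking (highest first): 1, 3, 2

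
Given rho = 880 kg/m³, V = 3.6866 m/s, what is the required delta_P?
Formula: V = \sqrt{\frac{2 \Delta P}{\rho}}
Substituting knowns: 3.6866 = √(2·(delta_P·1000)/880)
Solving for delta_P: delta_P = 3.6866²·880/2/1000 = 5.98 kPa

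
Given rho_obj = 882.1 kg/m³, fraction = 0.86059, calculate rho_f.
Formula: f_{sub} = \frac{\rho_{obj}}{\rho_f}
Substituting knowns: 0.86059 = 882.1/rho_f
Solving for rho_f: rho_f = 882.1/0.86059 = 1025 kg/m³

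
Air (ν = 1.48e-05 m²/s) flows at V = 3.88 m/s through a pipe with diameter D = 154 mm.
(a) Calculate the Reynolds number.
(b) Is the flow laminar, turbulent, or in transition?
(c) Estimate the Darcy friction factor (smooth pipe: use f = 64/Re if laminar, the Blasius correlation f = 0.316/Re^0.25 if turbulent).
(a) Re = V·D/ν = 3.88·0.154/1.48e-05 = 40373
(b) Flow regime: turbulent (Re > 4000)
(c) Friction factor: f = 0.316/Re^0.25 = 0.316/40373^0.25 = 0.02229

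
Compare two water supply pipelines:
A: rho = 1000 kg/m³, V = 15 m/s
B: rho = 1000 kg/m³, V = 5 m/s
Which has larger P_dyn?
P_dyn(A) = 112.5 kPa, P_dyn(B) = 12.5 kPa. Answer: A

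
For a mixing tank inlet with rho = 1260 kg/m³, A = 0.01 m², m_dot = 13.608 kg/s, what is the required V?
Formula: \dot{m} = \rho A V
Substituting knowns: 13.608 = 1260·0.01·V
Solving for V: V = 13.608/(1260·0.01) = 1.08 m/s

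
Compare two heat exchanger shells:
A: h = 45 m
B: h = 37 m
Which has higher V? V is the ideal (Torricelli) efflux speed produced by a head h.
V(A) = 29.71 m/s, V(B) = 26.94 m/s. Answer: A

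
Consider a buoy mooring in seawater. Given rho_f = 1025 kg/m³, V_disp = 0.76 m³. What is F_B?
Formula: F_B = \rho_f g V_{disp}
F_B = 1025·9.81·0.76 = 7642 N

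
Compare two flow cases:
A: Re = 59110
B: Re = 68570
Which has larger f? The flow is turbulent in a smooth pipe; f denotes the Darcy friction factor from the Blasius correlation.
f(A) = 0.02027, f(B) = 0.01953. Answer: A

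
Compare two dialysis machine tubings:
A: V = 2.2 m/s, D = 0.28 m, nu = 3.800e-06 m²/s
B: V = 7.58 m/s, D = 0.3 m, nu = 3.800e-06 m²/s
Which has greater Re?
Re(A) = 162105, Re(B) = 598421. Answer: B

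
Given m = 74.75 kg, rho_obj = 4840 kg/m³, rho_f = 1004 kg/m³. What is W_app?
Formula: W_{app} = mg\left(1 - \frac{\rho_f}{\rho_{obj}}\right)
W_app = 74.75·9.81·(1 − 1004/4840) = 581.2 N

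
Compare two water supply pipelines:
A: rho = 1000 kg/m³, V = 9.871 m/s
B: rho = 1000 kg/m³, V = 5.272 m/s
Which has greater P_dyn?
P_dyn(A) = 48.72 kPa, P_dyn(B) = 13.9 kPa. Answer: A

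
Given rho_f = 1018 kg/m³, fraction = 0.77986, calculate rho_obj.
Formula: f_{sub} = \frac{\rho_{obj}}{\rho_f}
Substituting knowns: 0.77986 = rho_obj/1018
Solving for rho_obj: rho_obj = 0.77986·1018 = 793.9 kg/m³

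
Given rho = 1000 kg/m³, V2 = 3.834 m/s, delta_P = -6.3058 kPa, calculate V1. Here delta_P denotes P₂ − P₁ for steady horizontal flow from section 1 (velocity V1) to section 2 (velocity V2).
Formula: \Delta P = \frac{1}{2} \rho (V_1^2 - V_2^2)
Substituting knowns: -6.3058 = 0.5·1000·(V1² − 3.834²)/1000
Solving for V1: V1 = √(3.834² + 2·(-6.3058·1000)/1000) = 1.445 m/s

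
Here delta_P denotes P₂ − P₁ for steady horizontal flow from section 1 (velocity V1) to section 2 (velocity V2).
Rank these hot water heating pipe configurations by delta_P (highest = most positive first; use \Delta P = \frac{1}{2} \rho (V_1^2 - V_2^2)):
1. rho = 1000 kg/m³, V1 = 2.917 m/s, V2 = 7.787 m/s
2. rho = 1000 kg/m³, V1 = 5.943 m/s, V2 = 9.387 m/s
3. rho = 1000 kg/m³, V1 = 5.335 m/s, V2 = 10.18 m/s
Case 1: delta_P = -26.06 kPa
Case 2: delta_P = -26.4 kPa
Case 3: delta_P = -37.59 kPa
Ranking (highest first): 1, 2, 3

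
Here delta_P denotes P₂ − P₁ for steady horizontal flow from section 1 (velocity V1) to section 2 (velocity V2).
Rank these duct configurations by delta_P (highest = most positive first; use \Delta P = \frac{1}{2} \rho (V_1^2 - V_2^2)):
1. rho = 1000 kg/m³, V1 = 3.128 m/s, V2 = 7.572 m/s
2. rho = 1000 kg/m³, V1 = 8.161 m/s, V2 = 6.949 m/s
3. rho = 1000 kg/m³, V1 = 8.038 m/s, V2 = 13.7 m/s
Case 1: delta_P = -23.78 kPa
Case 2: delta_P = 9.157 kPa
Case 3: delta_P = -61.54 kPa
Ranking (highest first): 2, 1, 3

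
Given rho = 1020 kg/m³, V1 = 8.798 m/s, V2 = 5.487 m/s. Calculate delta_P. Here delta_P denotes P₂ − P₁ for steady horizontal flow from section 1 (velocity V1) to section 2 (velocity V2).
Formula: \Delta P = \frac{1}{2} \rho (V_1^2 - V_2^2)
delta_P = 0.5·1020·(8.798² − 5.487²)/1000 = 24.12 kPa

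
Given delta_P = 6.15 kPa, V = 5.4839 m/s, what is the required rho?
Formula: V = \sqrt{\frac{2 \Delta P}{\rho}}
Substituting knowns: 5.4839 = √(2·(6.15·1000)/rho)
Solving for rho: rho = 2·(6.15·1000)/5.4839² = 409 kg/m³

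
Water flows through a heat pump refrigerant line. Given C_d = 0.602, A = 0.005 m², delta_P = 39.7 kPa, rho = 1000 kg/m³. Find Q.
Formula: Q = C_d A \sqrt{\frac{2 \Delta P}{\rho}}
Q = 0.602·0.005·√(2·(39.7·1000)/1000)·1000 = 26.82 L/s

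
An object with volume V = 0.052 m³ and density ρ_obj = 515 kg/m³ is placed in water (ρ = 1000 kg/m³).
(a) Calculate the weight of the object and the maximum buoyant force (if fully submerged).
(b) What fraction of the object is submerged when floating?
(a) W=rho_obj*g*V=515*9.81*0.052=262.7 N; F_B(max)=rho*g*V=1000*9.81*0.052=510.1 N
(b) Floating fraction=rho_obj/rho=515/1000=0.515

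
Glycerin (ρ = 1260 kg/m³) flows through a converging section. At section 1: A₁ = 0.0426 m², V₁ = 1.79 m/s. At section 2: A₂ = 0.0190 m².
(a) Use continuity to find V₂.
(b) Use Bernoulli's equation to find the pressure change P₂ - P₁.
(a) Continuity: A₁V₁=A₂V₂ -> V₂=A₁V₁/A₂=0.0426*1.79/0.0190=4.01 m/s
(b) Bernoulli: P₂-P₁=0.5*rho*(V₁^2-V₂^2)/1000=0.5*1260*(1.79^2-4.01^2)/1000=-8.112 kPa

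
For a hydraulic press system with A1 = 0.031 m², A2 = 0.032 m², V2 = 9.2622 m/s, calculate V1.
Formula: V_2 = \frac{A_1 V_1}{A_2}
Substituting knowns: 9.2622 = 0.031·V1/0.032
Solving for V1: V1 = 9.2622·0.032/0.031 = 9.561 m/s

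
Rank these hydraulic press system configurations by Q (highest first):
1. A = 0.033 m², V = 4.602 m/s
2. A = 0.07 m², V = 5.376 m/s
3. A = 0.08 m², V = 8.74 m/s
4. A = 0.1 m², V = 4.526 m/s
Case 1: Q = 151.9 L/s
Case 2: Q = 376.3 L/s
Case 3: Q = 699.2 L/s
Case 4: Q = 452.6 L/s
Ranking (highest first): 3, 4, 2, 1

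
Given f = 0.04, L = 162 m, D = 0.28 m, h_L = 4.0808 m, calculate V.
Formula: h_L = f \frac{L}{D} \frac{V^2}{2g}
Substituting knowns: 4.0808 = 0.04·(162/0.28)·V²/(2·9.81)
Solving for V: V = √(4.0808·2·9.81/(0.04·(162/0.28))) = 1.86 m/s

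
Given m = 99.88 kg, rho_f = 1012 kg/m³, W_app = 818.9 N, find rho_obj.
Formula: W_{app} = mg\left(1 - \frac{\rho_f}{\rho_{obj}}\right)
Substituting knowns: 818.9 = 99.88·9.81·(1 − 1012/rho_obj)
Solving for rho_obj: rho_obj = 1012/(1 − 818.9/(99.88·9.81)) = 6162 kg/m³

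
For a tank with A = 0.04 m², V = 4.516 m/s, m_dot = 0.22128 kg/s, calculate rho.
Formula: \dot{m} = \rho A V
Substituting knowns: 0.22128 = rho·0.04·4.516
Solving for rho: rho = 0.22128/(0.04·4.516) = 1.225 kg/m³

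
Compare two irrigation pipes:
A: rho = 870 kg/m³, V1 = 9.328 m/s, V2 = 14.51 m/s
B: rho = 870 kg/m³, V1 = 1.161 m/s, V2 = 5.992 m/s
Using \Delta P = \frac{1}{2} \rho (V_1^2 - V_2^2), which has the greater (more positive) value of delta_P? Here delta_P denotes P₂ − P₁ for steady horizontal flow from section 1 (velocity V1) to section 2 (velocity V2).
delta_P(A) = -53.73 kPa, delta_P(B) = -15.03 kPa. Answer: B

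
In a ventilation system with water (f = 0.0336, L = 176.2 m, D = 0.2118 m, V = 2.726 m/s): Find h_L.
Formula: h_L = f \frac{L}{D} \frac{V^2}{2g}
h_L = 0.0336·(176.2/0.2118)·2.726²/(2·9.81) = 10.59 m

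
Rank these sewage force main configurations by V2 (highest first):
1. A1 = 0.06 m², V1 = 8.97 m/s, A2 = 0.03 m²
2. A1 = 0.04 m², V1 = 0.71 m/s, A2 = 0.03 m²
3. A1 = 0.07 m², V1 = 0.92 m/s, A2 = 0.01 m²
Case 1: V2 = 17.94 m/s
Case 2: V2 = 0.9467 m/s
Case 3: V2 = 6.44 m/s
Ranking (highest first): 1, 3, 2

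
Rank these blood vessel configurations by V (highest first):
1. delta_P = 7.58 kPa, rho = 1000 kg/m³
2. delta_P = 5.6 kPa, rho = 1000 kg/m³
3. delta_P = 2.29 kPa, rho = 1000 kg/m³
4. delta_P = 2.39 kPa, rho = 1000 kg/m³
Case 1: V = 3.894 m/s
Case 2: V = 3.347 m/s
Case 3: V = 2.14 m/s
Case 4: V = 2.186 m/s
Ranking (highest first): 1, 2, 4, 3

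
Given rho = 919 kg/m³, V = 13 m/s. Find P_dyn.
Formula: P_{dyn} = \frac{1}{2} \rho V^2
P_dyn = 0.5·919·13²/1000 = 77.66 kPa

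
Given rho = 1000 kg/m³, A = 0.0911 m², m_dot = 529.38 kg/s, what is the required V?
Formula: \dot{m} = \rho A V
Substituting knowns: 529.38 = 1000·0.0911·V
Solving for V: V = 529.38/(1000·0.0911) = 5.811 m/s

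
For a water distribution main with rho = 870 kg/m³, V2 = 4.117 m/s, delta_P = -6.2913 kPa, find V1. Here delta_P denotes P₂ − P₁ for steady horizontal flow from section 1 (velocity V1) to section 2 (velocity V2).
Formula: \Delta P = \frac{1}{2} \rho (V_1^2 - V_2^2)
Substituting knowns: -6.2913 = 0.5·870·(V1² − 4.117²)/1000
Solving for V1: V1 = √(4.117² + 2·(-6.2913·1000)/870) = 1.577 m/s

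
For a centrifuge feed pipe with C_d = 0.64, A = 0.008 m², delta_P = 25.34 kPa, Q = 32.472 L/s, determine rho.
Formula: Q = C_d A \sqrt{\frac{2 \Delta P}{\rho}}
Substituting knowns: 32.472 = 0.64·0.008·√(2·(25.34·1000)/rho)·1000
Solving for rho: rho = 2·(25.34·1000)/((32.472/1000)/(0.64·0.008))² = 1260 kg/m³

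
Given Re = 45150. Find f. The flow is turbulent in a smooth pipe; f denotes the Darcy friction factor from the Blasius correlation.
Formula: f = \frac{0.316}{Re^{0.25}}
f = 0.316/45150^0.25 = 0.02168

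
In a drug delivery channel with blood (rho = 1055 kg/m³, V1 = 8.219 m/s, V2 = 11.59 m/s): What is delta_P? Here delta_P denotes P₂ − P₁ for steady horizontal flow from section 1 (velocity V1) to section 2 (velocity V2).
Formula: \Delta P = \frac{1}{2} \rho (V_1^2 - V_2^2)
delta_P = 0.5·1055·(8.219² − 11.59²)/1000 = -35.22 kPa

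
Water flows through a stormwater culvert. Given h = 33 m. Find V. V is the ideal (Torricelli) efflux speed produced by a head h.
Formula: V = \sqrt{2 g h}
V = √(2·9.81·33) = 25.45 m/s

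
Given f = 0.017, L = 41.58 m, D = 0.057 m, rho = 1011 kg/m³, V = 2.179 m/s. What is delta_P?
Formula: \Delta P = f \frac{L}{D} \frac{\rho V^2}{2}
delta_P = 0.017·(41.58/0.057)·0.5·1011·2.179²/1000 = 29.76 kPa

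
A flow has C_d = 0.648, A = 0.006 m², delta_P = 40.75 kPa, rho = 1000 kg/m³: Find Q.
Formula: Q = C_d A \sqrt{\frac{2 \Delta P}{\rho}}
Q = 0.648·0.006·√(2·(40.75·1000)/1000)·1000 = 35.1 L/s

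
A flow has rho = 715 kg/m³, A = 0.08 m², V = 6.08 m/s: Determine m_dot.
Formula: \dot{m} = \rho A V
m_dot = 715·0.08·6.08 = 347.8 kg/s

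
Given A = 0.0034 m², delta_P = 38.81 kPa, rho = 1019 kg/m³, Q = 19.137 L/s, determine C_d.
Formula: Q = C_d A \sqrt{\frac{2 \Delta P}{\rho}}
Substituting knowns: 19.137 = C_d·0.0034·√(2·(38.81·1000)/1019)·1000
Solving for C_d: C_d = (19.137/1000)/(0.0034·√(2·(38.81·1000)/1019)) = 0.6449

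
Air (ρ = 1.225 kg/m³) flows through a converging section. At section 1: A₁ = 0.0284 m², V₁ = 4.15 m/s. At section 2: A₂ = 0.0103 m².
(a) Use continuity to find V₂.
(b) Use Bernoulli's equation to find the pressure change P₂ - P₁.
(a) Continuity: A₁V₁=A₂V₂ -> V₂=A₁V₁/A₂=0.0284*4.15/0.0103=11.44 m/s
(b) Bernoulli: P₂-P₁=0.5*rho*(V₁^2-V₂^2)/1000=0.5*1.225*(4.15^2-11.44^2)/1000=-0.06961 kPa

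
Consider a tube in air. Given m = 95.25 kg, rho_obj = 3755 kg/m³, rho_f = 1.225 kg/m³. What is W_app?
Formula: W_{app} = mg\left(1 - \frac{\rho_f}{\rho_{obj}}\right)
W_app = 95.25·9.81·(1 − 1.225/3755) = 934.1 N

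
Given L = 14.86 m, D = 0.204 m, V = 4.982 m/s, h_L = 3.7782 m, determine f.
Formula: h_L = f \frac{L}{D} \frac{V^2}{2g}
Substituting knowns: 3.7782 = f·(14.86/0.204)·4.982²/(2·9.81)
Solving for f: f = 3.7782·2·9.81/((14.86/0.204)·4.982²) = 0.041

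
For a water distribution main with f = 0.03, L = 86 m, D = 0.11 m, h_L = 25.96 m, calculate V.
Formula: h_L = f \frac{L}{D} \frac{V^2}{2g}
Substituting knowns: 25.96 = 0.03·(86/0.11)·V²/(2·9.81)
Solving for V: V = √(25.96·2·9.81/(0.03·(86/0.11))) = 4.66 m/s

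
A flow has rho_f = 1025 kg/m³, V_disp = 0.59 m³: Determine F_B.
Formula: F_B = \rho_f g V_{disp}
F_B = 1025·9.81·0.59 = 5933 N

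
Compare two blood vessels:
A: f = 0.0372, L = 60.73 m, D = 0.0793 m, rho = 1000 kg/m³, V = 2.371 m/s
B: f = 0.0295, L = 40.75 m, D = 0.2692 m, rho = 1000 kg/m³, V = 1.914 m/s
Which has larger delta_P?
delta_P(A) = 80.08 kPa, delta_P(B) = 8.18 kPa. Answer: A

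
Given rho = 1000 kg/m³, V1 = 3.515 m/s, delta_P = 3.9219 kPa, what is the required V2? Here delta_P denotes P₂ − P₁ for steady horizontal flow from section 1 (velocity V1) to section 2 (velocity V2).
Formula: \Delta P = \frac{1}{2} \rho (V_1^2 - V_2^2)
Substituting knowns: 3.9219 = 0.5·1000·(3.515² − V2²)/1000
Solving for V2: V2 = √(3.515² − 2·(3.9219·1000)/1000) = 2.124 m/s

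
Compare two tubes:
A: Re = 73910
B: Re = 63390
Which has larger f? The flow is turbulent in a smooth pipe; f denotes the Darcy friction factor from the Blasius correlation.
f(A) = 0.01917, f(B) = 0.01992. Answer: B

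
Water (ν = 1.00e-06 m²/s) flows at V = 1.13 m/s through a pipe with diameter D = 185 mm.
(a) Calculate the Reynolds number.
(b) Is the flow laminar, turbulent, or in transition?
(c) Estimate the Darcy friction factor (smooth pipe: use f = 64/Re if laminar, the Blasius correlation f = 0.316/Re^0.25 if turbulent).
(a) Re = V·D/ν = 1.13·0.185/1.00e-06 = 209050
(b) Flow regime: turbulent (Re > 4000)
(c) Friction factor: f = 0.316/Re^0.25 = 0.316/209050^0.25 = 0.01478 (Blasius is strictly valid for Re ≲ 1e5; used here as the smooth-pipe estimate the problem specifies)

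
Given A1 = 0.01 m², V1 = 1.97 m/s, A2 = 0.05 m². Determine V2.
Formula: V_2 = \frac{A_1 V_1}{A_2}
V2 = 0.01·1.97/0.05 = 0.394 m/s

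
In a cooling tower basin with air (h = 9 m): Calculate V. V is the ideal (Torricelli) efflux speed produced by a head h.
Formula: V = \sqrt{2 g h}
V = √(2·9.81·9) = 13.29 m/s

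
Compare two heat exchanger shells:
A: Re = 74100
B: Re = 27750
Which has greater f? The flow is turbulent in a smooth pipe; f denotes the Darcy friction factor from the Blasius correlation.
f(A) = 0.01915, f(B) = 0.02448. Answer: B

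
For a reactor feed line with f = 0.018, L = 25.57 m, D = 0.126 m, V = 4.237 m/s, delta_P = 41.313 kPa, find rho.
Formula: \Delta P = f \frac{L}{D} \frac{\rho V^2}{2}
Substituting knowns: 41.313 = 0.018·(25.57/0.126)·0.5·rho·4.237²/1000
Solving for rho: rho = (41.313·1000)/(0.018·(25.57/0.126)·0.5·4.237²) = 1260 kg/m³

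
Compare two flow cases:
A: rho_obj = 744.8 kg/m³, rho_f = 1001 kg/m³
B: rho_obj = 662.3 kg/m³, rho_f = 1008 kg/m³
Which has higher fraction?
fraction(A) = 0.7441, fraction(B) = 0.657. Answer: A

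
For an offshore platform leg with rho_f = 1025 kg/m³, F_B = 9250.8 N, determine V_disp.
Formula: F_B = \rho_f g V_{disp}
Substituting knowns: 9250.8 = 1025·9.81·V_disp
Solving for V_disp: V_disp = 9250.8/(1025·9.81) = 0.92 m³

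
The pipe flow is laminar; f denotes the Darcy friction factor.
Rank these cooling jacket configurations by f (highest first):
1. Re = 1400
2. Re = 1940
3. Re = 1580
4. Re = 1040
Case 1: f = 0.04571
Case 2: f = 0.03299
Case 3: f = 0.04051
Case 4: f = 0.06154
Ranking (highest first): 4, 1, 3, 2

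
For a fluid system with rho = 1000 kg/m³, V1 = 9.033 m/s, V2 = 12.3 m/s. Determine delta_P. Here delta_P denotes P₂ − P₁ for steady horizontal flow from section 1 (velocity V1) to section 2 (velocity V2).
Formula: \Delta P = \frac{1}{2} \rho (V_1^2 - V_2^2)
delta_P = 0.5·1000·(9.033² − 12.3²)/1000 = -34.85 kPa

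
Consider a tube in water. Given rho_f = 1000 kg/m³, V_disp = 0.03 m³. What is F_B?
Formula: F_B = \rho_f g V_{disp}
F_B = 1000·9.81·0.03 = 294.3 N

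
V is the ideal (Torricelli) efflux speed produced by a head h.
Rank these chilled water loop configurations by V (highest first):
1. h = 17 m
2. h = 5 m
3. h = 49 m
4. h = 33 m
Case 1: V = 18.26 m/s
Case 2: V = 9.905 m/s
Case 3: V = 31.01 m/s
Case 4: V = 25.45 m/s
Ranking (highest first): 3, 4, 1, 2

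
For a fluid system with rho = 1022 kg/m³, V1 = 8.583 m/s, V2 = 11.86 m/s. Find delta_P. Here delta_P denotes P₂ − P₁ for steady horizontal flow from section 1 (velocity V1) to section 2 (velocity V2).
Formula: \Delta P = \frac{1}{2} \rho (V_1^2 - V_2^2)
delta_P = 0.5·1022·(8.583² − 11.86²)/1000 = -34.23 kPa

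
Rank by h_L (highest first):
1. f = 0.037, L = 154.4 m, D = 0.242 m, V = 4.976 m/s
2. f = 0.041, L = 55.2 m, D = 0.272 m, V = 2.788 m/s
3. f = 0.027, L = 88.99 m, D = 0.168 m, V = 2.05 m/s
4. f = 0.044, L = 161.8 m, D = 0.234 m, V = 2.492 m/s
Case 1: h_L = 29.79 m
Case 2: h_L = 3.296 m
Case 3: h_L = 3.063 m
Case 4: h_L = 9.63 m
Ranking (highest first): 1, 4, 2, 3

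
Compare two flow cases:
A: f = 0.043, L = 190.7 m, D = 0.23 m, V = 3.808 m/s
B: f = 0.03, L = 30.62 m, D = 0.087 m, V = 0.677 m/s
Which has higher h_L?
h_L(A) = 26.35 m, h_L(B) = 0.2467 m. Answer: A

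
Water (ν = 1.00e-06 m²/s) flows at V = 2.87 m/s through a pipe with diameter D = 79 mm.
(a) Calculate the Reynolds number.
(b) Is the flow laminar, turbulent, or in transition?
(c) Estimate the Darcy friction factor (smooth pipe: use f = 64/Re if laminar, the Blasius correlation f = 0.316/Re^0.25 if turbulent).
(a) Re = V·D/ν = 2.87·0.079/1.00e-06 = 226730
(b) Flow regime: turbulent (Re > 4000)
(c) Friction factor: f = 0.316/Re^0.25 = 0.316/226730^0.25 = 0.01448 (Blasius is strictly valid for Re ≲ 1e5; used here as the smooth-pipe estimate the problem specifies)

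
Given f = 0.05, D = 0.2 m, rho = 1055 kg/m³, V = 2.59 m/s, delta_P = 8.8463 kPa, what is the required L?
Formula: \Delta P = f \frac{L}{D} \frac{\rho V^2}{2}
Substituting knowns: 8.8463 = 0.05·(L/0.2)·0.5·1055·2.59²/1000
Solving for L: L = (8.8463·1000)·0.2/(0.05·0.5·1055·2.59²) = 10 m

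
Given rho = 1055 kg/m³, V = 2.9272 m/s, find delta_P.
Formula: V = \sqrt{\frac{2 \Delta P}{\rho}}
Substituting knowns: 2.9272 = √(2·(delta_P·1000)/1055)
Solving for delta_P: delta_P = 2.9272²·1055/2/1000 = 4.52 kPa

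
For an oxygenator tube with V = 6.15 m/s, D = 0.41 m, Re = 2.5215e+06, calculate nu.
Formula: Re = \frac{V D}{\nu}
Substituting knowns: 2.5215e+06 = 6.15·0.41/nu
Solving for nu: nu = 6.15·0.41/2.5215e+06 = 1.000e-06 m²/s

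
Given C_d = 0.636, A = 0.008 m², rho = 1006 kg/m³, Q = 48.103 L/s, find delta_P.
Formula: Q = C_d A \sqrt{\frac{2 \Delta P}{\rho}}
Substituting knowns: 48.103 = 0.636·0.008·√(2·(delta_P·1000)/1006)·1000
Solving for delta_P: delta_P = ((48.103/1000)/(0.636·0.008))²·1006/2/1000 = 44.96 kPa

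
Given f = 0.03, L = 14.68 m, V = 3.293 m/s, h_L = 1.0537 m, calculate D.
Formula: h_L = f \frac{L}{D} \frac{V^2}{2g}
Substituting knowns: 1.0537 = 0.03·(14.68/D)·3.293²/(2·9.81)
Solving for D: D = 0.03·14.68·3.293²/(2·9.81·1.0537) = 0.231 m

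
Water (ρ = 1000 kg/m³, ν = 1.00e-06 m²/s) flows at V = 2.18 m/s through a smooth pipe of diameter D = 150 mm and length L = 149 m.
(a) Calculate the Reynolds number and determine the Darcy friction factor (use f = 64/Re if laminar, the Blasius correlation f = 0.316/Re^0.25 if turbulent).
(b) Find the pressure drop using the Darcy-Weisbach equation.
(a) Re = V·D/ν = 2.18·0.15/1.00e-06 = 327000 → turbulent (Re > 4000); f = 0.316/Re^0.25 = 0.316/327000^0.25 = 0.013214 (Blasius is strictly valid for Re ≲ 1e5; used here as the smooth-pipe estimate the problem specifies)
(b) Darcy-Weisbach: ΔP = f·(L/D)·½ρV²/1000 = 0.013214·(149/0.150)·½·1000·2.18²/1000 = 31.19 kPa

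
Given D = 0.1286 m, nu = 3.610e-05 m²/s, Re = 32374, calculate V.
Formula: Re = \frac{V D}{\nu}
Substituting knowns: 32374 = V·0.1286/3.610e-05
Solving for V: V = 32374·3.610e-05/0.1286 = 9.088 m/s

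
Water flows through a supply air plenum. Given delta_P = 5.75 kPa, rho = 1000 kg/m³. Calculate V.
Formula: V = \sqrt{\frac{2 \Delta P}{\rho}}
V = √(2·(5.75·1000)/1000) = 3.391 m/s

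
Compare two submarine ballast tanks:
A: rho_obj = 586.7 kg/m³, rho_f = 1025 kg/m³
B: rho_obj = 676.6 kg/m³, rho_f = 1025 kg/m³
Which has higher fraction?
fraction(A) = 0.5724, fraction(B) = 0.6601. Answer: B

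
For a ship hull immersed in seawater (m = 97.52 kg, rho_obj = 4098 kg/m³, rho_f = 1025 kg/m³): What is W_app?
Formula: W_{app} = mg\left(1 - \frac{\rho_f}{\rho_{obj}}\right)
W_app = 97.52·9.81·(1 − 1025/4098) = 717.4 N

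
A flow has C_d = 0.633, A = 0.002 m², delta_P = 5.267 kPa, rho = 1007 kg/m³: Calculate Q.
Formula: Q = C_d A \sqrt{\frac{2 \Delta P}{\rho}}
Q = 0.633·0.002·√(2·(5.267·1000)/1007)·1000 = 4.095 L/s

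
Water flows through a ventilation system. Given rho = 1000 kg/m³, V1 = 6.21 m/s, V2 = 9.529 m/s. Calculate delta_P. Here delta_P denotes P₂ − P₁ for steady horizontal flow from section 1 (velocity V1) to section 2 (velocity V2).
Formula: \Delta P = \frac{1}{2} \rho (V_1^2 - V_2^2)
delta_P = 0.5·1000·(6.21² − 9.529²)/1000 = -26.12 kPa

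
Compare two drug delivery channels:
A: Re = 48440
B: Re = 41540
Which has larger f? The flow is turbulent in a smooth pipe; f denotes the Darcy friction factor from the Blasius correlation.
f(A) = 0.0213, f(B) = 0.02213. Answer: B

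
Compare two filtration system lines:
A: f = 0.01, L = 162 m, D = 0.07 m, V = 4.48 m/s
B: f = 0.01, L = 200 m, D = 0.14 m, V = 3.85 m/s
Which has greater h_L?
h_L(A) = 23.67 m, h_L(B) = 10.79 m. Answer: A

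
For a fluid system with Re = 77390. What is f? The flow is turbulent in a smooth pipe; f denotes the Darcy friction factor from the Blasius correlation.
Formula: f = \frac{0.316}{Re^{0.25}}
f = 0.316/77390^0.25 = 0.01895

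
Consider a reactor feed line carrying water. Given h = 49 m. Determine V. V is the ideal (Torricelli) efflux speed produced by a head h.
Formula: V = \sqrt{2 g h}
V = √(2·9.81·49) = 31.01 m/s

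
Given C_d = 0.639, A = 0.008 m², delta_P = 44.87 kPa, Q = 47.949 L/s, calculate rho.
Formula: Q = C_d A \sqrt{\frac{2 \Delta P}{\rho}}
Substituting knowns: 47.949 = 0.639·0.008·√(2·(44.87·1000)/rho)·1000
Solving for rho: rho = 2·(44.87·1000)/((47.949/1000)/(0.639·0.008))² = 1020 kg/m³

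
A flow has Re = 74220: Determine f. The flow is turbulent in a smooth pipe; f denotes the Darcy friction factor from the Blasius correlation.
Formula: f = \frac{0.316}{Re^{0.25}}
f = 0.316/74220^0.25 = 0.01915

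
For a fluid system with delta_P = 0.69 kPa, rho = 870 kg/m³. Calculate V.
Formula: V = \sqrt{\frac{2 \Delta P}{\rho}}
V = √(2·(0.69·1000)/870) = 1.259 m/s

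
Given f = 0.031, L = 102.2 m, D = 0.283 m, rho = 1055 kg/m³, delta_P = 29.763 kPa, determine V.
Formula: \Delta P = f \frac{L}{D} \frac{\rho V^2}{2}
Substituting knowns: 29.763 = 0.031·(102.2/0.283)·0.5·1055·V²/1000
Solving for V: V = √((29.763·1000)/(0.031·(102.2/0.283)·0.5·1055)) = 2.245 m/s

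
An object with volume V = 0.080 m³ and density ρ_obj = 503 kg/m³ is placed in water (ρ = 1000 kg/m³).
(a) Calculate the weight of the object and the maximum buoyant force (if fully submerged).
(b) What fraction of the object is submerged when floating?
(a) W=rho_obj*g*V=503*9.81*0.080=394.8 N; F_B(max)=rho*g*V=1000*9.81*0.080=784.8 N
(b) Floating fraction=rho_obj/rho=503/1000=0.503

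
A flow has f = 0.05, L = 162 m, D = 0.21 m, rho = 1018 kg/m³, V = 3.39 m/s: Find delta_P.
Formula: \Delta P = f \frac{L}{D} \frac{\rho V^2}{2}
delta_P = 0.05·(162/0.21)·0.5·1018·3.39²/1000 = 225.6 kPa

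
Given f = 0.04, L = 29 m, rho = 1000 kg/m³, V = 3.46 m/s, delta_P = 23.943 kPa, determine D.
Formula: \Delta P = f \frac{L}{D} \frac{\rho V^2}{2}
Substituting knowns: 23.943 = 0.04·(29/D)·0.5·1000·3.46²/1000
Solving for D: D = 0.04·29·0.5·1000·3.46²/(23.943·1000) = 0.29 m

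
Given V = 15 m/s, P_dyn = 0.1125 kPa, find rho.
Formula: P_{dyn} = \frac{1}{2} \rho V^2
Substituting knowns: 0.1125 = 0.5·rho·15²/1000
Solving for rho: rho = 2·(0.1125·1000)/15² = 1 kg/m³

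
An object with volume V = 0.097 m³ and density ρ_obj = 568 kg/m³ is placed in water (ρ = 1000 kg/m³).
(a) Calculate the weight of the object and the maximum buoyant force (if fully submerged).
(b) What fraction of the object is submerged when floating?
(a) W=rho_obj*g*V=568*9.81*0.097=540.5 N; F_B(max)=rho*g*V=1000*9.81*0.097=951.6 N
(b) Floating fraction=rho_obj/rho=568/1000=0.568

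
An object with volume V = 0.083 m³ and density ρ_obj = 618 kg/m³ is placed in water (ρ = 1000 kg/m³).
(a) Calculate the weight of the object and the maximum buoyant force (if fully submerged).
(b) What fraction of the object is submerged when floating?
(a) W=rho_obj*g*V=618*9.81*0.083=503.2 N; F_B(max)=rho*g*V=1000*9.81*0.083=814.2 N
(b) Floating fraction=rho_obj/rho=618/1000=0.618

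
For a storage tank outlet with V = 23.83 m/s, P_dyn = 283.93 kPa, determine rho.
Formula: P_{dyn} = \frac{1}{2} \rho V^2
Substituting knowns: 283.93 = 0.5·rho·23.83²/1000
Solving for rho: rho = 2·(283.93·1000)/23.83² = 1000 kg/m³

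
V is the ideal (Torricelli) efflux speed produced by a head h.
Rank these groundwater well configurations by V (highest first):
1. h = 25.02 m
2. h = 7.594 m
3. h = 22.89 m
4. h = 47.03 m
Case 1: V = 22.16 m/s
Case 2: V = 12.21 m/s
Case 3: V = 21.19 m/s
Case 4: V = 30.38 m/s
Ranking (highest first): 4, 1, 3, 2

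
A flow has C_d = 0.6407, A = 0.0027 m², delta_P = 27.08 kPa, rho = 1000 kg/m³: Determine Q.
Formula: Q = C_d A \sqrt{\frac{2 \Delta P}{\rho}}
Q = 0.6407·0.0027·√(2·(27.08·1000)/1000)·1000 = 12.73 L/s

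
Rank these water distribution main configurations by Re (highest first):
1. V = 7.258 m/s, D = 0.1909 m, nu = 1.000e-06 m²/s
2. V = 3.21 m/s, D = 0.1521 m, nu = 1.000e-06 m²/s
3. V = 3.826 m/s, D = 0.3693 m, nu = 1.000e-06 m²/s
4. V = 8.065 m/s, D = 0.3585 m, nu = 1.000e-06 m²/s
Case 1: Re = 1.386e+06
Case 2: Re = 488241
Case 3: Re = 1.413e+06
Case 4: Re = 2.891e+06
Ranking (highest first): 4, 3, 1, 2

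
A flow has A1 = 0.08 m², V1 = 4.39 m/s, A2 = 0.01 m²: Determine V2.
Formula: V_2 = \frac{A_1 V_1}{A_2}
V2 = 0.08·4.39/0.01 = 35.12 m/s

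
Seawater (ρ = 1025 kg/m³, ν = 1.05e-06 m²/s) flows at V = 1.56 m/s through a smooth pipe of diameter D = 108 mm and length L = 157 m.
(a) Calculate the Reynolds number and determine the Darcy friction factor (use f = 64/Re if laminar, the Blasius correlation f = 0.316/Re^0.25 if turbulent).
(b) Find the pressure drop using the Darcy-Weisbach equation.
(a) Re = V·D/ν = 1.56·0.108/1.05e-06 = 160460 → turbulent (Re > 4000); f = 0.316/Re^0.25 = 0.316/160460^0.25 = 0.015789 (Blasius is strictly valid for Re ≲ 1e5; used here as the smooth-pipe estimate the problem specifies)
(b) Darcy-Weisbach: ΔP = f·(L/D)·½ρV²/1000 = 0.015789·(157/0.108)·½·1025·1.56²/1000 = 28.63 kPa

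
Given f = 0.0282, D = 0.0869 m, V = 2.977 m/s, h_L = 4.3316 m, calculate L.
Formula: h_L = f \frac{L}{D} \frac{V^2}{2g}
Substituting knowns: 4.3316 = 0.0282·(L/0.0869)·2.977²/(2·9.81)
Solving for L: L = 4.3316·2·9.81·0.0869/(0.0282·2.977²) = 29.55 m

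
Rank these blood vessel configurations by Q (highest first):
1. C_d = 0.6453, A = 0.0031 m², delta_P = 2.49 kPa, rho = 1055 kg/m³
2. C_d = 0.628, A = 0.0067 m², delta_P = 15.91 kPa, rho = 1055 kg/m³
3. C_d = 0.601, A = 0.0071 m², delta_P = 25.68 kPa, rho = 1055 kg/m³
Case 1: Q = 4.346 L/s
Case 2: Q = 23.11 L/s
Case 3: Q = 29.77 L/s
Ranking (highest first): 3, 2, 1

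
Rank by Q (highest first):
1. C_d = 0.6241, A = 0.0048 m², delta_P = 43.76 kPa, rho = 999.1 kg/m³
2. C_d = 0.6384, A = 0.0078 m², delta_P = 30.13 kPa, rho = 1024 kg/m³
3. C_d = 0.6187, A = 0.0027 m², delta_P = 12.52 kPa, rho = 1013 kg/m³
Case 1: Q = 28.04 L/s
Case 2: Q = 38.2 L/s
Case 3: Q = 8.305 L/s
Ranking (highest first): 2, 1, 3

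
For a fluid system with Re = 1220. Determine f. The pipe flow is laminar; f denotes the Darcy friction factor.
Formula: f = \frac{64}{Re}
f = 64/1220 = 0.05246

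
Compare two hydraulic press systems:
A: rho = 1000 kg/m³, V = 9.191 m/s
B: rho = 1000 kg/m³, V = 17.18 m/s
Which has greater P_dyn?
P_dyn(A) = 42.24 kPa, P_dyn(B) = 147.6 kPa. Answer: B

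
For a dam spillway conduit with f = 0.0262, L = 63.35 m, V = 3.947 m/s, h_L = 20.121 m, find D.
Formula: h_L = f \frac{L}{D} \frac{V^2}{2g}
Substituting knowns: 20.121 = 0.0262·(63.35/D)·3.947²/(2·9.81)
Solving for D: D = 0.0262·63.35·3.947²/(2·9.81·20.121) = 0.0655 m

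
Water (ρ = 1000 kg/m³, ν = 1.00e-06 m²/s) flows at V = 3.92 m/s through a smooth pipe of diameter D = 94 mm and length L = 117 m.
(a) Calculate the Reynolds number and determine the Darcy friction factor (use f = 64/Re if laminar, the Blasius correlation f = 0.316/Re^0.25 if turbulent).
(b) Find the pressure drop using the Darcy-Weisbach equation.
(a) Re = V·D/ν = 3.92·0.094/1.00e-06 = 368480 → turbulent (Re > 4000); f = 0.316/Re^0.25 = 0.316/368480^0.25 = 0.012826 (Blasius is strictly valid for Re ≲ 1e5; used here as the smooth-pipe estimate the problem specifies)
(b) Darcy-Weisbach: ΔP = f·(L/D)·½ρV²/1000 = 0.012826·(117/0.094)·½·1000·3.92²/1000 = 122.7 kPa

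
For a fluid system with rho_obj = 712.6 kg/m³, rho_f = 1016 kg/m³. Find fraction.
Formula: f_{sub} = \frac{\rho_{obj}}{\rho_f}
fraction = 712.6/1016 = 0.7014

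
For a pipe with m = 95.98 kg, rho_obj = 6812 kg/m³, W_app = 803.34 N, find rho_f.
Formula: W_{app} = mg\left(1 - \frac{\rho_f}{\rho_{obj}}\right)
Substituting knowns: 803.34 = 95.98·9.81·(1 − rho_f/6812)
Solving for rho_f: rho_f = 6812·(1 − 803.34/(95.98·9.81)) = 1000 kg/m³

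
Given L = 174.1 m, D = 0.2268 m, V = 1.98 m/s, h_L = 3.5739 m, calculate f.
Formula: h_L = f \frac{L}{D} \frac{V^2}{2g}
Substituting knowns: 3.5739 = f·(174.1/0.2268)·1.98²/(2·9.81)
Solving for f: f = 3.5739·2·9.81/((174.1/0.2268)·1.98²) = 0.0233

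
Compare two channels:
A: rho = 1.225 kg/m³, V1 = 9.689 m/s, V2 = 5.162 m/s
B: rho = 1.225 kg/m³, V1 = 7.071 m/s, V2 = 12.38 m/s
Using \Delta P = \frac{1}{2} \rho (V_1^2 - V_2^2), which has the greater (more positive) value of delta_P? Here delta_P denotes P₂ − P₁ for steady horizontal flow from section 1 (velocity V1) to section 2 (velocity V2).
delta_P(A) = 0.04118 kPa, delta_P(B) = -0.06325 kPa. Answer: A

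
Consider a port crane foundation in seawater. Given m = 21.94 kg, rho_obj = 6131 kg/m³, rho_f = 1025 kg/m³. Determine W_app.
Formula: W_{app} = mg\left(1 - \frac{\rho_f}{\rho_{obj}}\right)
W_app = 21.94·9.81·(1 − 1025/6131) = 179.2 N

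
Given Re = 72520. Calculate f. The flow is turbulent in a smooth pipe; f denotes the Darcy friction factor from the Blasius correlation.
Formula: f = \frac{0.316}{Re^{0.25}}
f = 0.316/72520^0.25 = 0.01926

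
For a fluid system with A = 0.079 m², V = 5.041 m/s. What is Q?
Formula: Q = A V
Q = 0.079·5.041·1000 = 398.2 L/s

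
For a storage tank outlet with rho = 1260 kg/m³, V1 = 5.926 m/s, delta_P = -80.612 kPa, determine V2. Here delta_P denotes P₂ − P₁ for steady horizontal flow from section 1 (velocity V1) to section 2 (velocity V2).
Formula: \Delta P = \frac{1}{2} \rho (V_1^2 - V_2^2)
Substituting knowns: -80.612 = 0.5·1260·(5.926² − V2²)/1000
Solving for V2: V2 = √(5.926² − 2·(-80.612·1000)/1260) = 12.77 m/s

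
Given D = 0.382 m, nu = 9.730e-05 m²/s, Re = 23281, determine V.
Formula: Re = \frac{V D}{\nu}
Substituting knowns: 23281 = V·0.382/9.730e-05
Solving for V: V = 23281·9.730e-05/0.382 = 5.93 m/s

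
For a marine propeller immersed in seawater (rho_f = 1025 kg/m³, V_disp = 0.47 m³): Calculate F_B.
Formula: F_B = \rho_f g V_{disp}
F_B = 1025·9.81·0.47 = 4726 N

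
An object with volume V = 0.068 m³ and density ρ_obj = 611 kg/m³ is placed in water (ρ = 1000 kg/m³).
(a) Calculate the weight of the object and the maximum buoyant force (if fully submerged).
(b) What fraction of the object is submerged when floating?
(a) W=rho_obj*g*V=611*9.81*0.068=407.6 N; F_B(max)=rho*g*V=1000*9.81*0.068=667.1 N
(b) Floating fraction=rho_obj/rho=611/1000=0.611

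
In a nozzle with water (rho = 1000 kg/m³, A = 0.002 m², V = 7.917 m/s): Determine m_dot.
Formula: \dot{m} = \rho A V
m_dot = 1000·0.002·7.917 = 15.83 kg/s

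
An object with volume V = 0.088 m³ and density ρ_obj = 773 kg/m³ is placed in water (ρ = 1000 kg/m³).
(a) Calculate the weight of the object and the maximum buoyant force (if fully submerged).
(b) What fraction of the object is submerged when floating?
(a) W=rho_obj*g*V=773*9.81*0.088=667.3 N; F_B(max)=rho*g*V=1000*9.81*0.088=863.3 N
(b) Floating fraction=rho_obj/rho=773/1000=0.773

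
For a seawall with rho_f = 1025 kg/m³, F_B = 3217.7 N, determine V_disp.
Formula: F_B = \rho_f g V_{disp}
Substituting knowns: 3217.7 = 1025·9.81·V_disp
Solving for V_disp: V_disp = 3217.7/(1025·9.81) = 0.32 m³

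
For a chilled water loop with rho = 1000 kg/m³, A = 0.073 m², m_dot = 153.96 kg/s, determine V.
Formula: \dot{m} = \rho A V
Substituting knowns: 153.96 = 1000·0.073·V
Solving for V: V = 153.96/(1000·0.073) = 2.109 m/s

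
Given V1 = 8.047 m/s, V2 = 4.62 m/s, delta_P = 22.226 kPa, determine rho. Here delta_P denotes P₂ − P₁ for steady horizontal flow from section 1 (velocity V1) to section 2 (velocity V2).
Formula: \Delta P = \frac{1}{2} \rho (V_1^2 - V_2^2)
Substituting knowns: 22.226 = 0.5·rho·(8.047² − 4.62²)/1000
Solving for rho: rho = 2·(22.226·1000)/(8.047² − 4.62²) = 1024 kg/m³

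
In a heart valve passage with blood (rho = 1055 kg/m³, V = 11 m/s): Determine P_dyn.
Formula: P_{dyn} = \frac{1}{2} \rho V^2
P_dyn = 0.5·1055·11²/1000 = 63.83 kPa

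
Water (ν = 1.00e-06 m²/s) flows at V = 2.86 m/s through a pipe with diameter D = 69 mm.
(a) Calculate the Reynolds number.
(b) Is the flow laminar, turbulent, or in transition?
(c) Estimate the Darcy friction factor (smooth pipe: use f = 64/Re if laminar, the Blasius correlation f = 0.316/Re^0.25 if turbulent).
(a) Re = V·D/ν = 2.86·0.069/1.00e-06 = 197340
(b) Flow regime: turbulent (Re > 4000)
(c) Friction factor: f = 0.316/Re^0.25 = 0.316/197340^0.25 = 0.01499 (Blasius is strictly valid for Re ≲ 1e5; used here as the smooth-pipe estimate the problem specifies)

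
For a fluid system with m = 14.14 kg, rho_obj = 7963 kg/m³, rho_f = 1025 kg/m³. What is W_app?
Formula: W_{app} = mg\left(1 - \frac{\rho_f}{\rho_{obj}}\right)
W_app = 14.14·9.81·(1 − 1025/7963) = 120.9 N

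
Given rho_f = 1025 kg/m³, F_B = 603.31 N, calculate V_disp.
Formula: F_B = \rho_f g V_{disp}
Substituting knowns: 603.31 = 1025·9.81·V_disp
Solving for V_disp: V_disp = 603.31/(1025·9.81) = 0.06 m³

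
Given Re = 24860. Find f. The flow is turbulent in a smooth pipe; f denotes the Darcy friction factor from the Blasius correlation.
Formula: f = \frac{0.316}{Re^{0.25}}
f = 0.316/24860^0.25 = 0.02517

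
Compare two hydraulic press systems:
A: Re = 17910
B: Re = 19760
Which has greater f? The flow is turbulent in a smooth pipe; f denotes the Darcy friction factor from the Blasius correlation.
f(A) = 0.02732, f(B) = 0.02665. Answer: A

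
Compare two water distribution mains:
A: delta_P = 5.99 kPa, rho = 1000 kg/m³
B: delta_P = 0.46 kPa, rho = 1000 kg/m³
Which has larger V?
V(A) = 3.461 m/s, V(B) = 0.9592 m/s. Answer: A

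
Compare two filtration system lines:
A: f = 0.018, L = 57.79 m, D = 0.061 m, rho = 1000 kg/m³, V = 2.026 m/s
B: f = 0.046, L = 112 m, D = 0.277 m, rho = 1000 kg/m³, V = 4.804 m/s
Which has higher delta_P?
delta_P(A) = 35 kPa, delta_P(B) = 214.6 kPa. Answer: B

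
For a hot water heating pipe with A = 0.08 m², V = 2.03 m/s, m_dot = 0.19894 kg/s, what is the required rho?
Formula: \dot{m} = \rho A V
Substituting knowns: 0.19894 = rho·0.08·2.03
Solving for rho: rho = 0.19894/(0.08·2.03) = 1.225 kg/m³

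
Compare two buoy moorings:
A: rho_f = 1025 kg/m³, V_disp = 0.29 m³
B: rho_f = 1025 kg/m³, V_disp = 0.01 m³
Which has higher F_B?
F_B(A) = 2916 N, F_B(B) = 100.6 N. Answer: A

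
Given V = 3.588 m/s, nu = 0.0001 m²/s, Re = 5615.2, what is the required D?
Formula: Re = \frac{V D}{\nu}
Substituting knowns: 5615.2 = 3.588·D/0.0001
Solving for D: D = 5615.2·0.0001/3.588 = 0.1565 m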